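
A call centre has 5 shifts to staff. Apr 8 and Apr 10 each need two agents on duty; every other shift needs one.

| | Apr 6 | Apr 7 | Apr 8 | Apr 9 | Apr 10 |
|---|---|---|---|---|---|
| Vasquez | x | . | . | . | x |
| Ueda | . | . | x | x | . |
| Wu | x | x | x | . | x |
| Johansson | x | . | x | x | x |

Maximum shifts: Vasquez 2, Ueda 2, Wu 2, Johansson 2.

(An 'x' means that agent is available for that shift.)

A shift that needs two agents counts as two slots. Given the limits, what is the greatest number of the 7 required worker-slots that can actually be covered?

7

Total capacity across all agents is 2+2+2+2 = 8, and 7 slots are needed, so at most 7 can be filled.
An assignment achieving 7: Apr 6→Vasquez, Apr 7→Wu, Apr 8→Ueda+Wu, Apr 9→Ueda, Apr 10→Vasquez+Johansson.
Loads: Vasquez 2/2, Ueda 2/2, Wu 2/2, Johansson 1/2.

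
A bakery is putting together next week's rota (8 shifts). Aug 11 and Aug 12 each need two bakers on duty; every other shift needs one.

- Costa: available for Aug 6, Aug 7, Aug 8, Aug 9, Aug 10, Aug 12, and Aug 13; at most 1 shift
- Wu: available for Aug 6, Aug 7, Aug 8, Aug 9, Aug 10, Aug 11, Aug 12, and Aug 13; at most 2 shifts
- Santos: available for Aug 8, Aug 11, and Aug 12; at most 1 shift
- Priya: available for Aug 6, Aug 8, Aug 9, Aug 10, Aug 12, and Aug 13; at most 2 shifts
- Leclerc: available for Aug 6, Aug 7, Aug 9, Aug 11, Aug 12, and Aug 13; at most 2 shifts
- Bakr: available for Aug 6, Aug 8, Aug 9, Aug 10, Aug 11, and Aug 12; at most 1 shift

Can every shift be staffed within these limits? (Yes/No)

Total capacity is 1+2+1+2+2+1 = 9 but 10 worker-slots are needed — infeasible.

No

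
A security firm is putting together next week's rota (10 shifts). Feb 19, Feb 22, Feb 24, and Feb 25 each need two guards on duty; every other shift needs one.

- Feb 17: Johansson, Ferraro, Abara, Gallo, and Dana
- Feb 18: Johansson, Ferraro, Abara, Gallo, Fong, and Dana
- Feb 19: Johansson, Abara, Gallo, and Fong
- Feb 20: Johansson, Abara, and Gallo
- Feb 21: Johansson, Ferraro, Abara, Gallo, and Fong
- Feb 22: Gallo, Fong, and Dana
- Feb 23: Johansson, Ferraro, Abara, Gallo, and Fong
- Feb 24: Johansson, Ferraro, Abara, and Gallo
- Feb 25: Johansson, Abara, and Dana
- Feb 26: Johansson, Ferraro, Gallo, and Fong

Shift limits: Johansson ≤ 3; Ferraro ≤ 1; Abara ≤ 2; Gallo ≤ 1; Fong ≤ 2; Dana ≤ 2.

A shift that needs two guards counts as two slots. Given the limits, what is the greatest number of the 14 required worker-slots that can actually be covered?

11

Total capacity across all guards is 3+1+2+1+2+2 = 11, and 14 slots are needed, so at most 11 can be filled.
An assignment achieving 11: Feb 17→Dana, Feb 18→Dana, Feb 19→Johansson+Abara, Feb 20→Johansson, Feb 22→Gallo+Fong, Feb 24→Ferraro, Feb 25→Johansson+Abara, Feb 26→Fong.
Loads: Johansson 3/3, Ferraro 1/1, Abara 2/2, Gallo 1/1, Fong 2/2, Dana 2/2.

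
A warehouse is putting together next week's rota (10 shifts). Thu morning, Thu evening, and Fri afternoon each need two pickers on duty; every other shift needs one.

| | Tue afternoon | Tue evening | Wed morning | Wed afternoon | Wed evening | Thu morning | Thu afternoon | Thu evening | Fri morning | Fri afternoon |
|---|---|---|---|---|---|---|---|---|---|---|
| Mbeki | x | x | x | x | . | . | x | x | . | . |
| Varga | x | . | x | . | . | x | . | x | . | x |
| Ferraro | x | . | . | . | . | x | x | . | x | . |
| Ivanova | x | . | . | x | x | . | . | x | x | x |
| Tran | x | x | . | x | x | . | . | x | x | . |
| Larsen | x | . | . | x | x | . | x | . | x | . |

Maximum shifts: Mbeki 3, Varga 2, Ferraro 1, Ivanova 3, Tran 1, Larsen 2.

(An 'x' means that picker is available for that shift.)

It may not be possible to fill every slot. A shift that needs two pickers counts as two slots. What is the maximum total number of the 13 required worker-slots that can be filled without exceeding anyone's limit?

Total capacity across all pickers is 3+2+1+3+1+2 = 12, and 13 slots are needed, so at most 12 can be filled.
An assignment achieving 12: Tue afternoon→Larsen, Tue evening→Mbeki, Wed morning→Mbeki, Wed afternoon→Ivanova, Wed evening→Ivanova, Thu morning→Varga+Ferraro, Thu afternoon→Mbeki, Thu evening→Tran, Fri morning→Larsen, Fri afternoon→Varga+Ivanova.
Loads: Mbeki 3/3, Varga 2/2, Ferraro 1/1, Ivanova 3/3, Tran 1/1, Larsen 2/2.

12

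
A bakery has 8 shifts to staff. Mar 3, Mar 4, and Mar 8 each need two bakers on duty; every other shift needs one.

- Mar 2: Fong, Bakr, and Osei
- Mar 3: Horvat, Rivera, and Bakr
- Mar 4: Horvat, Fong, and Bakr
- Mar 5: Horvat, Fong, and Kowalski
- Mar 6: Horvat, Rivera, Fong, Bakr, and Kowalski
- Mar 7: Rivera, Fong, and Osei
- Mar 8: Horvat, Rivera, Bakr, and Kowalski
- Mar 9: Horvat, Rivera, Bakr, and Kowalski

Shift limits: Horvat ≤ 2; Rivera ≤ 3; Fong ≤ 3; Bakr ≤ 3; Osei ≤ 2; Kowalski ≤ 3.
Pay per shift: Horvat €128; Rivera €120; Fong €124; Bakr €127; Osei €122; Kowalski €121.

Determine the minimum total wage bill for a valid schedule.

€1345

Picking the cheapest available baker for each shift independently would cost €1342, but that ignores the shift limits.
An optimal schedule: Mar 2→Osei, Mar 3→Rivera+Bakr, Mar 4→Fong+Bakr, Mar 5→Kowalski, Mar 6→Kowalski, Mar 7→Osei, Mar 8→Rivera+Kowalski, Mar 9→Rivera.
Total: 122 + 120 + 127 + 124 + 127 + 121 + 121 + 122 + 120 + 121 + 120 = €1345.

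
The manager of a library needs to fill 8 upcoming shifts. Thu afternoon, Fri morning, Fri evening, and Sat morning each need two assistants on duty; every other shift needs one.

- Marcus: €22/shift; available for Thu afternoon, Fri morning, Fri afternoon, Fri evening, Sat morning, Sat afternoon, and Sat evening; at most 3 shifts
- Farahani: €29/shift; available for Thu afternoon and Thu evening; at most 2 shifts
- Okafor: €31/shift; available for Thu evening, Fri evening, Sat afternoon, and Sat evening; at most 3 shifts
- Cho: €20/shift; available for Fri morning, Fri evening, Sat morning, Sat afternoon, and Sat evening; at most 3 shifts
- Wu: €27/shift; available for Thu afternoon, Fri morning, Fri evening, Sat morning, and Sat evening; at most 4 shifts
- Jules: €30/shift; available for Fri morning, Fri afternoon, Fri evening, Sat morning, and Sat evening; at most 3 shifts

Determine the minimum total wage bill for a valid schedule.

Picking the cheapest available assistant for each shift independently would cost €266, but that ignores the shift limits.
An optimal schedule: Thu afternoon→Marcus+Farahani, Thu evening→Farahani, Fri morning→Cho+Wu, Fri afternoon→Marcus, Fri evening→Marcus+Wu, Sat morning→Cho+Wu, Sat afternoon→Cho, Sat evening→Wu.
Total: 22 + 29 + 29 + 20 + 27 + 22 + 22 + 27 + 20 + 27 + 20 + 27 = €292.

€292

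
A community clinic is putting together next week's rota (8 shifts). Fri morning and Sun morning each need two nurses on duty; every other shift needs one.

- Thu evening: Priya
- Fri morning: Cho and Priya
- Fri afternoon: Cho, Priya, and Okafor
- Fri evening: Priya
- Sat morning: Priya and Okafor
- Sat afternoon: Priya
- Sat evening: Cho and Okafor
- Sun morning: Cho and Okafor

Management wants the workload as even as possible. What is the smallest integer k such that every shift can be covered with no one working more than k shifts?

With 3 nurses and 10 worker-slots to fill, someone must work at least ⌈10/3⌉ = 4 shifts, so k ≥ 4.
k = 4 works: Thu evening→Priya, Fri morning→Cho+Priya, Fri afternoon→Cho, Fri evening→Priya, Sat morning→Okafor, Sat afternoon→Priya, Sat evening→Cho, Sun morning→Cho+Okafor.
Loads: Cho 4, Priya 4, Okafor 2 — all ≤ 4.

4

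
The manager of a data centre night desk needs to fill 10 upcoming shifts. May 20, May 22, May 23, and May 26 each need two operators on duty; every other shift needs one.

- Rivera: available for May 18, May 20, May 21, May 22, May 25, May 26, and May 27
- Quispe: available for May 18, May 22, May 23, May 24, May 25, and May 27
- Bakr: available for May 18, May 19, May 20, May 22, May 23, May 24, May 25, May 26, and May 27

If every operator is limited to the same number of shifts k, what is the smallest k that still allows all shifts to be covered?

5

With 3 operators and 14 worker-slots to fill, someone must work at least ⌈14/3⌉ = 5 shifts, so k ≥ 5.
k = 5 works: May 18→Rivera, May 19→Bakr, May 20→Rivera+Bakr, May 21→Rivera, May 22→Rivera+Quispe, May 23→Quispe+Bakr, May 24→Quispe, May 25→Quispe, May 26→Rivera+Bakr, May 27→Quispe.
Loads: Rivera 5, Quispe 5, Bakr 4 — all ≤ 5.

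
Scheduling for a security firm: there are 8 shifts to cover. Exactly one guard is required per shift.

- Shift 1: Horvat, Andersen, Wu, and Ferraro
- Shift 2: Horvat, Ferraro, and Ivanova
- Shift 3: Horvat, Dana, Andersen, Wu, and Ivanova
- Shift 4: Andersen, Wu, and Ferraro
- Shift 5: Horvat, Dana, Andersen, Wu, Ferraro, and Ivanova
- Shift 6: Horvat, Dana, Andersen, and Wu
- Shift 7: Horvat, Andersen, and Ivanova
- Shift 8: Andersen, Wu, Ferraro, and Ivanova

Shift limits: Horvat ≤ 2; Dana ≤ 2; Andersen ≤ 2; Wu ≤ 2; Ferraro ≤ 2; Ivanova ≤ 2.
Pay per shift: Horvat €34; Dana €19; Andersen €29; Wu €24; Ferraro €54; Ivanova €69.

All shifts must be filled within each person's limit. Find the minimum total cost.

€212

Picking the cheapest available guard for each shift independently would cost €192, but that ignores the shift limits.
An optimal schedule: Shift 1→Andersen, Shift 2→Horvat, Shift 3→Dana, Shift 4→Andersen, Shift 5→Wu, Shift 6→Dana, Shift 7→Horvat, Shift 8→Wu.
Total: 29 + 34 + 19 + 29 + 24 + 19 + 34 + 24 = €212.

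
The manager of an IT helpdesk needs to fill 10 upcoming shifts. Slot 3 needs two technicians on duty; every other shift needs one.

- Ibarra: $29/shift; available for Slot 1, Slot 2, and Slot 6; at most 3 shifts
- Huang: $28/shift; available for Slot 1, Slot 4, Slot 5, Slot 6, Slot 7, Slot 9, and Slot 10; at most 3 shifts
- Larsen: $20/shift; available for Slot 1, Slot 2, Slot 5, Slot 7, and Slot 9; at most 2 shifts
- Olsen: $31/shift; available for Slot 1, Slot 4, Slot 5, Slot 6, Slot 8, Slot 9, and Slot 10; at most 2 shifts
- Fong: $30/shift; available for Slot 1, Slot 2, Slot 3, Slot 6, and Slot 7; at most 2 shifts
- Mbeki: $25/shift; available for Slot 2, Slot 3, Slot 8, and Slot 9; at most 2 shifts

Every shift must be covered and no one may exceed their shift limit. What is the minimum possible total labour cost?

Slot 3 can only be covered by Fong and Mbeki, so that assignment is forced.
Picking the cheapest available technician for each shift independently would cost $264, but that ignores the shift limits.
An optimal schedule: Slot 1→Ibarra, Slot 2→Ibarra, Slot 3→Mbeki+Fong, Slot 4→Huang, Slot 5→Larsen, Slot 6→Ibarra, Slot 7→Larsen, Slot 8→Mbeki, Slot 9→Huang, Slot 10→Huang.
Total: 29 + 29 + 25 + 30 + 28 + 20 + 29 + 20 + 25 + 28 + 28 = $291.

$291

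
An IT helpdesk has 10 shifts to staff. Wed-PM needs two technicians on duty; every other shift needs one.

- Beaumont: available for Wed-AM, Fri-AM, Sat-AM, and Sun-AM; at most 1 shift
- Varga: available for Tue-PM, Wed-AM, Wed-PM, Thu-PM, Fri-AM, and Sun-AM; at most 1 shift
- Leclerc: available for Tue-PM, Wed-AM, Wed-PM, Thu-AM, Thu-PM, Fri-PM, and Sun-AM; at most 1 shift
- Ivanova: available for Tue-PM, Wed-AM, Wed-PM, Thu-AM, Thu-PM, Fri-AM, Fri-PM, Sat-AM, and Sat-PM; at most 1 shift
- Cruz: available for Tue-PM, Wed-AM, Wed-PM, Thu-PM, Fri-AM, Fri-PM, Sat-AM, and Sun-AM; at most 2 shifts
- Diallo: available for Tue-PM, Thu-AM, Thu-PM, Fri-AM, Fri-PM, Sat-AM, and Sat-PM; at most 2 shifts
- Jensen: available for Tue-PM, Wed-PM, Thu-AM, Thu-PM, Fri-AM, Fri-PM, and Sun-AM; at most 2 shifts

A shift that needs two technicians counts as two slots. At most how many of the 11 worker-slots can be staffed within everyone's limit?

Total capacity across all technicians is 1+1+1+1+2+2+2 = 10, and 11 slots are needed, so at most 10 can be filled.
An assignment achieving 10: Tue-PM→Diallo, Wed-AM→Varga, Wed-PM→Cruz+Jensen, Thu-AM→Leclerc, Thu-PM→Diallo, Fri-PM→Cruz, Sat-AM→Beaumont, Sat-PM→Ivanova, Sun-AM→Jensen.
Loads: Beaumont 1/1, Varga 1/1, Leclerc 1/1, Ivanova 1/1, Cruz 2/2, Diallo 2/2, Jensen 2/2.

10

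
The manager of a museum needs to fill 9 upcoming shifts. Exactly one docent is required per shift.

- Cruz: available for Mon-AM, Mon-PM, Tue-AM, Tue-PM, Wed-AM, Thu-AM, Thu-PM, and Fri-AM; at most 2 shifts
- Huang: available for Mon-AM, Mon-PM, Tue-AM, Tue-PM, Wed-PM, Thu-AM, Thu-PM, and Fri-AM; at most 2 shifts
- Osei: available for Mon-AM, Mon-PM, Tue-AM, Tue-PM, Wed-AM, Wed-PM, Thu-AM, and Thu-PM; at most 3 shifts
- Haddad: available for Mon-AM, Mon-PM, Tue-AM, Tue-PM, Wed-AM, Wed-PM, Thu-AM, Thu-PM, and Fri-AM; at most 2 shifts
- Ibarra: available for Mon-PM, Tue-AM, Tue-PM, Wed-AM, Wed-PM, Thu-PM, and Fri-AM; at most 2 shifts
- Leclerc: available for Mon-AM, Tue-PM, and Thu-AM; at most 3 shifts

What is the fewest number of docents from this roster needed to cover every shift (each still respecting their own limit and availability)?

9 slots to fill and no one can take more than 3, so at least ⌈9/3⌉ = 3 docents are needed.
Any 3 docents together have capacity at most 3+3+2 = 8 < 9 slots, so 3 can never suffice.
Cruz, Huang, Osei, and Haddad alone can cover everything: Mon-AM→Huang, Mon-PM→Osei, Tue-AM→Osei, Tue-PM→Osei, Wed-AM→Cruz, Wed-PM→Huang, Thu-AM→Haddad, Thu-PM→Haddad, Fri-AM→Cruz.

4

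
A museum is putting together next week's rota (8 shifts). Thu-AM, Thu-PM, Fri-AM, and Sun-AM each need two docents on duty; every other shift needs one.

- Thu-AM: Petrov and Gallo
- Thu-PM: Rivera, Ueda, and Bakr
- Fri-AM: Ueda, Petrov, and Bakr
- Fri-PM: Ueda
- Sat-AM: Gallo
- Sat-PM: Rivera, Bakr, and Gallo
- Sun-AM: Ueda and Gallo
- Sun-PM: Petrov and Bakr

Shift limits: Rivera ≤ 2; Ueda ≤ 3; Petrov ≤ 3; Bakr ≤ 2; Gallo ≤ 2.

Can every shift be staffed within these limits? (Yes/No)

Total capacity is 12 and 12 slots are needed, so capacity alone doesn't rule it out.
Shifts {Thu-AM, Sat-AM, Sun-AM} need 5 worker-slots in total, but the docents available for any of those shifts (Ueda, Petrov, and Gallo) can supply at most 4 among them. So no valid schedule exists.

No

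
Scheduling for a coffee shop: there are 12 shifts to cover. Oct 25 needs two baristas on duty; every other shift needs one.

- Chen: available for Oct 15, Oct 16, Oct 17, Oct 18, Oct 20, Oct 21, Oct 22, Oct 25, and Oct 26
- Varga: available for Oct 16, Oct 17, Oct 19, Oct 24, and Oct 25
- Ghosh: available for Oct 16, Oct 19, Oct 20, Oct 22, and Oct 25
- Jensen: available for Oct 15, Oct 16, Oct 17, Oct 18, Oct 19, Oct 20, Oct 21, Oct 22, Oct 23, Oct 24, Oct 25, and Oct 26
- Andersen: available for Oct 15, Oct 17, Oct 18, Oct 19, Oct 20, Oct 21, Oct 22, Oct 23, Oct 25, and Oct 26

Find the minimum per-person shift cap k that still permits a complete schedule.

With 5 baristas and 13 worker-slots to fill, someone must work at least ⌈13/5⌉ = 3 shifts, so k ≥ 3.
k = 3 works: Oct 15→Chen, Oct 16→Varga, Oct 17→Varga, Oct 18→Chen, Oct 19→Ghosh, Oct 20→Ghosh, Oct 21→Chen, Oct 22→Ghosh, Oct 23→Jensen, Oct 24→Varga, Oct 25→Jensen+Andersen, Oct 26→Jensen.
Loads: Chen 3, Varga 3, Ghosh 3, Jensen 3, Andersen 1 — all ≤ 3.

3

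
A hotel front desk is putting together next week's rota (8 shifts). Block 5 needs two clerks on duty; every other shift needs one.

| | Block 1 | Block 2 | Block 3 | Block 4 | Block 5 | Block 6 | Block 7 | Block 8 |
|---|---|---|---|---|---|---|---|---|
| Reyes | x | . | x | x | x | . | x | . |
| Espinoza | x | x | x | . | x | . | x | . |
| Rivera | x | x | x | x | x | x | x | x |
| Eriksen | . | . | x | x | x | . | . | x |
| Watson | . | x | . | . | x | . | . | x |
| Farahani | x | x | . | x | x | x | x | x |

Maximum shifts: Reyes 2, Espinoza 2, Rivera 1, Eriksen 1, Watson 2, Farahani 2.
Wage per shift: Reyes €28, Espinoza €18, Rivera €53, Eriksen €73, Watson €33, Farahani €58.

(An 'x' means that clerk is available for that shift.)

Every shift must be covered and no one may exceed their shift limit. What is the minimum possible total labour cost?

Picking the cheapest available clerk for each shift independently would cost €232, but that ignores the shift limits.
An optimal schedule: Block 1→Espinoza, Block 2→Espinoza, Block 3→Reyes, Block 4→Reyes, Block 5→Watson+Farahani, Block 6→Rivera, Block 7→Farahani, Block 8→Watson.
Total: 18 + 18 + 28 + 28 + 33 + 58 + 53 + 58 + 33 = €327.

€327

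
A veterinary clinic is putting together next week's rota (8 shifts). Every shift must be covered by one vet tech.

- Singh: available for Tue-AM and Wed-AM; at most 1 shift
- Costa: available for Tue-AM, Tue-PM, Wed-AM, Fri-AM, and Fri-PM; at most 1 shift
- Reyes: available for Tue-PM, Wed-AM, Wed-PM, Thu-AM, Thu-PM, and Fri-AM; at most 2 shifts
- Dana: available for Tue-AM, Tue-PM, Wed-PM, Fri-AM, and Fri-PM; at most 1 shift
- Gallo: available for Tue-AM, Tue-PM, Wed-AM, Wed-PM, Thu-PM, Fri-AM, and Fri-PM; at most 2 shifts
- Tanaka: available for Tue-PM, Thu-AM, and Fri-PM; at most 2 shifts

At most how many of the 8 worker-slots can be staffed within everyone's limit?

Total capacity across all vet techs is 1+1+2+1+2+2 = 9, and 8 slots are needed, so at most 8 can be filled.
An assignment achieving 8: Tue-AM→Singh, Tue-PM→Tanaka, Wed-AM→Costa, Wed-PM→Dana, Thu-AM→Reyes, Thu-PM→Reyes, Fri-AM→Gallo, Fri-PM→Gallo.
Loads: Singh 1/1, Costa 1/1, Reyes 2/2, Dana 1/1, Gallo 2/2, Tanaka 1/2.

8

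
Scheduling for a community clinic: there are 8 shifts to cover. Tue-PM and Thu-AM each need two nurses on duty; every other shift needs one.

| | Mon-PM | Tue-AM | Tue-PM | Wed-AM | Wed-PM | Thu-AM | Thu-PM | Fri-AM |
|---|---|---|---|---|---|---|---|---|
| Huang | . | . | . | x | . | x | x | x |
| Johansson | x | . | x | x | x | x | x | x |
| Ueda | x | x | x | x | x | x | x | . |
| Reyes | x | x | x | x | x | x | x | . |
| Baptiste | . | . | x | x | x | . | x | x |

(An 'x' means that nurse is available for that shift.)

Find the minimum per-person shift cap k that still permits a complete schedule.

2

With 5 nurses and 10 worker-slots to fill, someone must work at least ⌈10/5⌉ = 2 shifts, so k ≥ 2.
k = 2 works: Mon-PM→Johansson, Tue-AM→Ueda, Tue-PM→Reyes+Baptiste, Wed-AM→Huang, Wed-PM→Johansson, Thu-AM→Ueda+Reyes, Thu-PM→Baptiste, Fri-AM→Huang.
Loads: Huang 2, Johansson 2, Ueda 2, Reyes 2, Baptiste 2 — all ≤ 2.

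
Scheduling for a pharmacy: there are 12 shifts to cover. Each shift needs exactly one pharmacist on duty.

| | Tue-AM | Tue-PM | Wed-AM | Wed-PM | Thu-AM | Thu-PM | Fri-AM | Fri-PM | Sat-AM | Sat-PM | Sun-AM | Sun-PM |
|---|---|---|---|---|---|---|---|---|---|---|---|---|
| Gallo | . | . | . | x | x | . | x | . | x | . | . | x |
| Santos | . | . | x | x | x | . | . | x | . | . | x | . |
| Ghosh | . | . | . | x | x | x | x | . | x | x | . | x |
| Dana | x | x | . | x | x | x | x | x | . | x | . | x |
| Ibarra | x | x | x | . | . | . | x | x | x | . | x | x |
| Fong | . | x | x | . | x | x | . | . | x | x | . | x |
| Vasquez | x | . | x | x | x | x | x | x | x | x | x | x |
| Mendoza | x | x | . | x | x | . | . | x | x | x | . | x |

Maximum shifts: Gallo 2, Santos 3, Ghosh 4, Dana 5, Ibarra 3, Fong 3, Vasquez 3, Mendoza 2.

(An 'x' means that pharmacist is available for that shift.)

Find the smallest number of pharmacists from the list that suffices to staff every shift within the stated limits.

3

12 slots to fill and no one can take more than 5, so at least ⌈12/5⌉ = 3 pharmacists are needed.
Santos, Ghosh, and Dana alone can cover everything: Tue-AM→Dana, Tue-PM→Dana, Wed-AM→Santos, Wed-PM→Dana, Thu-AM→Dana, Thu-PM→Ghosh, Fri-AM→Ghosh, Fri-PM→Santos, Sat-AM→Ghosh, Sat-PM→Ghosh, Sun-AM→Santos, Sun-PM→Dana.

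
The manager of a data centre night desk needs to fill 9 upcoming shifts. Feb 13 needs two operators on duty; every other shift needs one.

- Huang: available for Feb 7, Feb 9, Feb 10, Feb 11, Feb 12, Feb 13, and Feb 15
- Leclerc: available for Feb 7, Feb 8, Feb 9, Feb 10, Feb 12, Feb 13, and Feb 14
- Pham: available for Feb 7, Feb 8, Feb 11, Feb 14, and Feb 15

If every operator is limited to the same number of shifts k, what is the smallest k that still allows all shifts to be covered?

With 3 operators and 10 worker-slots to fill, someone must work at least ⌈10/3⌉ = 4 shifts, so k ≥ 4.
k = 4 works: Feb 7→Pham, Feb 8→Leclerc, Feb 9→Huang, Feb 10→Huang, Feb 11→Huang, Feb 12→Leclerc, Feb 13→Huang+Leclerc, Feb 14→Leclerc, Feb 15→Pham.
Loads: Huang 4, Leclerc 4, Pham 2 — all ≤ 4.

4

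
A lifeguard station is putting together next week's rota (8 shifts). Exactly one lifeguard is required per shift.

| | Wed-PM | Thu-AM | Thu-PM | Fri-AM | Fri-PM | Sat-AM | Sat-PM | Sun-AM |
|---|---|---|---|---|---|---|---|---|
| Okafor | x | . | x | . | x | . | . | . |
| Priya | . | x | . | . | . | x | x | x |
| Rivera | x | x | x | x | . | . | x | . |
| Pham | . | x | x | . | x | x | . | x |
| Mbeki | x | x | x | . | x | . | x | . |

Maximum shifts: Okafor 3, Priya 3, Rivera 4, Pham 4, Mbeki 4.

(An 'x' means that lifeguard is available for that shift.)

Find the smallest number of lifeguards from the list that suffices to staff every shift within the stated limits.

8 slots to fill and no one can take more than 4, so at least ⌈8/4⌉ = 2 lifeguards are needed.
Rivera and Pham alone can cover everything: Wed-PM→Rivera, Thu-AM→Rivera, Thu-PM→Pham, Fri-AM→Rivera, Fri-PM→Pham, Sat-AM→Pham, Sat-PM→Rivera, Sun-AM→Pham.

2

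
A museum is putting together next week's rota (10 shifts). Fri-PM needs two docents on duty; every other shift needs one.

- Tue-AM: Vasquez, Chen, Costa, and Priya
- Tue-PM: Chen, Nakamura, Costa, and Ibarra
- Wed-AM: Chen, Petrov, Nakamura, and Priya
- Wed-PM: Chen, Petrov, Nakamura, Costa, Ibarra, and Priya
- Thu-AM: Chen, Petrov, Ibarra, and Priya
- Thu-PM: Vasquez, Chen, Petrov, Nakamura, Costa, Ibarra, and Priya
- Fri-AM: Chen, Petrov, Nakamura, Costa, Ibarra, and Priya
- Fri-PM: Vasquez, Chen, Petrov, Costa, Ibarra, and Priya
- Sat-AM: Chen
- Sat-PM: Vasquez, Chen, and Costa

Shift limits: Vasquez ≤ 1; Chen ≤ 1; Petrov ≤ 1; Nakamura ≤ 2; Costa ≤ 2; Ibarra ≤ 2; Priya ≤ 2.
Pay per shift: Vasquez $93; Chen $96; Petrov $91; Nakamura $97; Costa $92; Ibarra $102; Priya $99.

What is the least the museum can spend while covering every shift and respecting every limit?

Sat-AM can only be covered by Chen, so that assignment is forced.
Picking the cheapest available docent for each shift independently would cost $1010, but that ignores the shift limits.
An optimal schedule: Tue-AM→Costa, Tue-PM→Nakamura, Wed-AM→Petrov, Wed-PM→Nakamura, Thu-AM→Ibarra, Thu-PM→Priya, Fri-AM→Costa, Fri-PM→Ibarra+Priya, Sat-AM→Chen, Sat-PM→Vasquez.
Total: 92 + 97 + 91 + 97 + 102 + 99 + 92 + 102 + 99 + 96 + 93 = $1060.

$1060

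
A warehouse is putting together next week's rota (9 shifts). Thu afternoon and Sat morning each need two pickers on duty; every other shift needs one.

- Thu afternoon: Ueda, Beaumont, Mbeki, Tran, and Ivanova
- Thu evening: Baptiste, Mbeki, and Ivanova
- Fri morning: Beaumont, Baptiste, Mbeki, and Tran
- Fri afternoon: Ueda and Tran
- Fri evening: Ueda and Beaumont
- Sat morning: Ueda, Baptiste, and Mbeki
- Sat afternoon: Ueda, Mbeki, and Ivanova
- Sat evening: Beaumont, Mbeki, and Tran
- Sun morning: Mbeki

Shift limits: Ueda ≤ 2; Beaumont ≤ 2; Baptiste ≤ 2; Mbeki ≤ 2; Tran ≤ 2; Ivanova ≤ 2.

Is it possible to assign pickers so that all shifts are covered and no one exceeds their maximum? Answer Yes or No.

Yes

Sun morning can only be covered by Mbeki, so that assignment is forced.
One valid schedule: Thu afternoon→Tran+Ivanova, Thu evening→Baptiste, Fri morning→Beaumont, Fri afternoon→Ueda, Fri evening→Ueda, Sat morning→Baptiste+Mbeki, Sat afternoon→Ivanova, Sat evening→Beaumont, Sun morning→Mbeki.
Loads: Ueda 2/2, Beaumont 2/2, Baptiste 2/2, Mbeki 2/2, Tran 1/2, Ivanova 2/2 — all within limits.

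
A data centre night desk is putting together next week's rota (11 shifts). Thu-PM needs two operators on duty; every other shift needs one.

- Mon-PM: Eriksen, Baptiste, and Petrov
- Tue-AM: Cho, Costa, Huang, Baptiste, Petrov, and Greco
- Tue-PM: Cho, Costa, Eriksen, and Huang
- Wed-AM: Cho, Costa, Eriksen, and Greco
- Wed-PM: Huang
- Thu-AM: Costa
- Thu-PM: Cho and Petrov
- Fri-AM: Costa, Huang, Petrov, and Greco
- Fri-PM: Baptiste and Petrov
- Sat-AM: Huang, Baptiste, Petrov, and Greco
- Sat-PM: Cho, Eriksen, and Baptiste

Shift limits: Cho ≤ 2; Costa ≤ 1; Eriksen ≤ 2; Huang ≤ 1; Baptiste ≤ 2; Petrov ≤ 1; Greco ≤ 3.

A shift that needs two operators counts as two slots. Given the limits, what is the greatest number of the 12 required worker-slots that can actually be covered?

12

Total capacity across all operators is 2+1+2+1+2+1+3 = 12, and 12 slots are needed, so at most 12 can be filled.
An assignment achieving 12: Mon-PM→Eriksen, Tue-AM→Greco, Tue-PM→Eriksen, Wed-AM→Greco, Wed-PM→Huang, Thu-AM→Costa, Thu-PM→Cho+Petrov, Fri-AM→Greco, Fri-PM→Baptiste, Sat-AM→Baptiste, Sat-PM→Cho.
Loads: Cho 2/2, Costa 1/1, Eriksen 2/2, Huang 1/1, Baptiste 2/2, Petrov 1/1, Greco 3/3.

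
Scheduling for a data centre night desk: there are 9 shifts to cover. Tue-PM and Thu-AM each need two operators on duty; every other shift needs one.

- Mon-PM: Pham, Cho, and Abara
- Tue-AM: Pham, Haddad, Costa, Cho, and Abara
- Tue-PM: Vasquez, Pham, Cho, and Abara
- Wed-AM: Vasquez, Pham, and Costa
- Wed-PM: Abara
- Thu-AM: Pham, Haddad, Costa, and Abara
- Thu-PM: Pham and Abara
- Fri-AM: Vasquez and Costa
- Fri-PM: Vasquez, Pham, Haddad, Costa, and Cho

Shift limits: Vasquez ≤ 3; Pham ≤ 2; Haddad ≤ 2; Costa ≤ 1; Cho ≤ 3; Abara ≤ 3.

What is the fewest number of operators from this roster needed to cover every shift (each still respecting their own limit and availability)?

11 slots to fill and no one can take more than 3, so at least ⌈11/3⌉ = 4 operators are needed.
Vasquez, Pham, Cho, and Abara alone can cover everything: Mon-PM→Cho, Tue-AM→Cho, Tue-PM→Cho+Abara, Wed-AM→Vasquez, Wed-PM→Abara, Thu-AM→Pham+Abara, Thu-PM→Pham, Fri-AM→Vasquez, Fri-PM→Vasquez.

4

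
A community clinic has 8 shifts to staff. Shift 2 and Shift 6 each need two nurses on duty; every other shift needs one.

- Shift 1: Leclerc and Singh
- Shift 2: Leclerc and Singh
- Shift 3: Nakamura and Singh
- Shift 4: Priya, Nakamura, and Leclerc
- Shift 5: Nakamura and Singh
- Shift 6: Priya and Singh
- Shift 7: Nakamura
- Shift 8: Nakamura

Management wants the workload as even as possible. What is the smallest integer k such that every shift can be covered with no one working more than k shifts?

With 4 nurses and 10 worker-slots to fill, someone must work at least ⌈10/4⌉ = 3 shifts, so k ≥ 3.
k = 3 works: Shift 1→Leclerc, Shift 2→Leclerc+Singh, Shift 3→Nakamura, Shift 4→Priya, Shift 5→Singh, Shift 6→Priya+Singh, Shift 7→Nakamura, Shift 8→Nakamura.
Loads: Priya 2, Nakamura 3, Leclerc 2, Singh 3 — all ≤ 3.

3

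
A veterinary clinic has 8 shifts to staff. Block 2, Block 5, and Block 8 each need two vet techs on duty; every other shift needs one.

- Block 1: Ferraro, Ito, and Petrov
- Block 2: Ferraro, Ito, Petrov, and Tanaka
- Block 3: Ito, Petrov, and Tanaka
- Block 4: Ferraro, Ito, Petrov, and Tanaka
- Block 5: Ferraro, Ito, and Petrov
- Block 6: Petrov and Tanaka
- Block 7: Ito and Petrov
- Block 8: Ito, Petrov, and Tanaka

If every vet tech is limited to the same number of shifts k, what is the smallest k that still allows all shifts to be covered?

With 4 vet techs and 11 worker-slots to fill, someone must work at least ⌈11/4⌉ = 3 shifts, so k ≥ 3.
k = 3 works: Block 1→Ferraro, Block 2→Petrov+Tanaka, Block 3→Ito, Block 4→Ferraro, Block 5→Ferraro+Ito, Block 6→Petrov, Block 7→Ito, Block 8→Petrov+Tanaka.
Loads: Ferraro 3, Ito 3, Petrov 3, Tanaka 2 — all ≤ 3.

3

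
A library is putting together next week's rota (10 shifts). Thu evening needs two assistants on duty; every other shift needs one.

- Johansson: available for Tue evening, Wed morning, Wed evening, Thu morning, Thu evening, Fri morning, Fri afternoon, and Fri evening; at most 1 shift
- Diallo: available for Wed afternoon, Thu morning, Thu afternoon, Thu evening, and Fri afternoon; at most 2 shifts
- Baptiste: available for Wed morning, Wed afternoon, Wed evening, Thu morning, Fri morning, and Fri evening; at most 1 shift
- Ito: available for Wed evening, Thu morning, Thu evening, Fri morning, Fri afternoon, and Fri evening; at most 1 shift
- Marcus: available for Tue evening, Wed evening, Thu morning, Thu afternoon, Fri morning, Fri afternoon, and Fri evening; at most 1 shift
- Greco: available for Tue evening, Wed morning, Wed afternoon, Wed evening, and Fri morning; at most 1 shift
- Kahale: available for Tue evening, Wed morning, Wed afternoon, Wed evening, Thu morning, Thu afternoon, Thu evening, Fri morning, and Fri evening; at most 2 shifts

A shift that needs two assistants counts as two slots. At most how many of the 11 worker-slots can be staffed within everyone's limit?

9

Total capacity across all assistants is 1+2+1+1+1+1+2 = 9, and 11 slots are needed, so at most 9 can be filled.
An assignment achieving 9: Tue evening→Johansson, Wed morning→Baptiste, Wed afternoon→Diallo, Wed evening→Greco, Thu afternoon→Diallo, Thu evening→Ito+Kahale, Fri afternoon→Marcus, Fri evening→Kahale.
Loads: Johansson 1/1, Diallo 2/2, Baptiste 1/1, Ito 1/1, Marcus 1/1, Greco 1/1, Kahale 2/2.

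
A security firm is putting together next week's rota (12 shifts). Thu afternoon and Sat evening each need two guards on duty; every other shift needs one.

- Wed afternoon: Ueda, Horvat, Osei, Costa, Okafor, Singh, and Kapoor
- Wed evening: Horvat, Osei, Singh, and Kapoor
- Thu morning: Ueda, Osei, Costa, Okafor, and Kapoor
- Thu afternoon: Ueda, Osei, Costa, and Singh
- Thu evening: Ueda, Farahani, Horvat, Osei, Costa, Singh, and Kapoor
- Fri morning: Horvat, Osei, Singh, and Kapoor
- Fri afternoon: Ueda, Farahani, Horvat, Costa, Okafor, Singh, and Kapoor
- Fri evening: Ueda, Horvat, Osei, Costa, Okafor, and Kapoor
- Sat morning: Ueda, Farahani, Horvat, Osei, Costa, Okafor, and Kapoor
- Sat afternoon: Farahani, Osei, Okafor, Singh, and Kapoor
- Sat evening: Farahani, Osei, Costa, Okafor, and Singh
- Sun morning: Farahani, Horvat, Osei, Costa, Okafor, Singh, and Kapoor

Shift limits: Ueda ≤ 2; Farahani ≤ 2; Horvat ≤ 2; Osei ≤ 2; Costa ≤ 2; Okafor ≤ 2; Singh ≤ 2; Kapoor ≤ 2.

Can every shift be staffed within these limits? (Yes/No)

One valid schedule: Wed afternoon→Costa, Wed evening→Horvat, Thu morning→Ueda, Thu afternoon→Ueda+Osei, Thu evening→Farahani, Fri morning→Horvat, Fri afternoon→Costa, Fri evening→Osei, Sat morning→Okafor, Sat afternoon→Farahani, Sat evening→Okafor+Singh, Sun morning→Singh.
Loads: Ueda 2/2, Farahani 2/2, Horvat 2/2, Osei 2/2, Costa 2/2, Okafor 2/2, Singh 2/2, Kapoor 0/2 — all within limits.

Yes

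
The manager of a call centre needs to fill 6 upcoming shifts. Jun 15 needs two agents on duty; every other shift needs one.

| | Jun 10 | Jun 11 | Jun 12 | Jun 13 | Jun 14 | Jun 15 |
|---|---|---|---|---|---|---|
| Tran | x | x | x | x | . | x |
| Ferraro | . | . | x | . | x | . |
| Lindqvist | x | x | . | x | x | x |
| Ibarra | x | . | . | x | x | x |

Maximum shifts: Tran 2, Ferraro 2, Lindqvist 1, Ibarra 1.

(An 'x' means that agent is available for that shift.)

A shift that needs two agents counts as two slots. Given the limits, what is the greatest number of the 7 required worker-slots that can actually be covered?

Total capacity across all agents is 2+2+1+1 = 6, and 7 slots are needed, so at most 6 can be filled.
An assignment achieving 6: Jun 10→Tran, Jun 11→Tran, Jun 12→Ferraro, Jun 13→Lindqvist, Jun 14→Ferraro, Jun 15→Ibarra.
Loads: Tran 2/2, Ferraro 2/2, Lindqvist 1/1, Ibarra 1/1.

6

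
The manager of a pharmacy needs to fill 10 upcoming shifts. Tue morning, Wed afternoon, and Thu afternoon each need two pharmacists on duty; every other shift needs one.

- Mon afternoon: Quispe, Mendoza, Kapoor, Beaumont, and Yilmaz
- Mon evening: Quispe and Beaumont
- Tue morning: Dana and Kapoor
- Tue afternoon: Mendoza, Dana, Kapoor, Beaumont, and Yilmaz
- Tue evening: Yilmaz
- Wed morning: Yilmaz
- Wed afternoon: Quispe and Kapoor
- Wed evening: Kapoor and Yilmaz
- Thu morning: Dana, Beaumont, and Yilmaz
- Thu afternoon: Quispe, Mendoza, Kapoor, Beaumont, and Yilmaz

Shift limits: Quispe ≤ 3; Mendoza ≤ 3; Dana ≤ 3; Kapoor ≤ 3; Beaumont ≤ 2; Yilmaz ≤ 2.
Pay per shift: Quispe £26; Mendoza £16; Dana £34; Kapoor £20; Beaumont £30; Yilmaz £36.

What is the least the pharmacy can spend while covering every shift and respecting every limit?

Tue morning can only be covered by Dana and Kapoor, so that assignment is forced.
Tue evening can only be covered by Yilmaz, so that assignment is forced.
Wed morning can only be covered by Yilmaz, so that assignment is forced.
Picking the cheapest available pharmacist for each shift independently would cost £316, but that ignores the shift limits.
An optimal schedule: Mon afternoon→Mendoza, Mon evening→Quispe, Tue morning→Kapoor+Dana, Tue afternoon→Mendoza, Tue evening→Yilmaz, Wed morning→Yilmaz, Wed afternoon→Kapoor+Quispe, Wed evening→Kapoor, Thu morning→Beaumont, Thu afternoon→Mendoza+Quispe.
Total: 16 + 26 + 20 + 34 + 16 + 36 + 36 + 20 + 26 + 20 + 30 + 16 + 26 = £322.

£322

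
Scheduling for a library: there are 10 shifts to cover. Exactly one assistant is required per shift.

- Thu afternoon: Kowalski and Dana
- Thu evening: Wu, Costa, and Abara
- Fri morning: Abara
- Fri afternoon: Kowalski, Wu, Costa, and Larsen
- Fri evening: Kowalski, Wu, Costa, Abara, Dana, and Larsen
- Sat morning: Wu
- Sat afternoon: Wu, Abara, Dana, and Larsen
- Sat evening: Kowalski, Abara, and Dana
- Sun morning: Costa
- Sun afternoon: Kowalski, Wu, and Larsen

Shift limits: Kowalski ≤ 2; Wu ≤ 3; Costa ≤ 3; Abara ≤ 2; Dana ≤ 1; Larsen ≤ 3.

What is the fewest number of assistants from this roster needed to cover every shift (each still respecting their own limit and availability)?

10 slots to fill and no one can take more than 3, so at least ⌈10/3⌉ = 4 assistants are needed.
Kowalski, Wu, Costa, and Abara alone can cover everything: Thu afternoon→Kowalski, Thu evening→Costa, Fri morning→Abara, Fri afternoon→Costa, Fri evening→Abara, Sat morning→Wu, Sat afternoon→Wu, Sat evening→Kowalski, Sun morning→Costa, Sun afternoon→Wu.

4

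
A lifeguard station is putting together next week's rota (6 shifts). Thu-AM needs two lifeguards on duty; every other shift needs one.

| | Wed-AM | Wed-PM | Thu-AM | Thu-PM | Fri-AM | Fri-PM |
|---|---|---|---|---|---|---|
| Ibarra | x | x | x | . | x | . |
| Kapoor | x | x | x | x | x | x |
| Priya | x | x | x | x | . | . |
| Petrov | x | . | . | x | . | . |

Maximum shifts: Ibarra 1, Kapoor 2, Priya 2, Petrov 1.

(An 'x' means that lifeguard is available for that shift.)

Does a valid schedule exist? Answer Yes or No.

No

Total capacity is 1+2+2+1 = 6 but 7 worker-slots are needed — infeasible.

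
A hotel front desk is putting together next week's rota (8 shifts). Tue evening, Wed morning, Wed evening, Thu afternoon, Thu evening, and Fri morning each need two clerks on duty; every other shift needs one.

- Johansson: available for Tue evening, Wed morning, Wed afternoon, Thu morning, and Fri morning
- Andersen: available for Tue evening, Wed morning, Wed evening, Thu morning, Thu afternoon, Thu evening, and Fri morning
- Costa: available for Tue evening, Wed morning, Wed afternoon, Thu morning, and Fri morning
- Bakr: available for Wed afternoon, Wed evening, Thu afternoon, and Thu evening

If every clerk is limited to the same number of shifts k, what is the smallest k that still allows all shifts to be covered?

4

With 4 clerks and 14 worker-slots to fill, someone must work at least ⌈14/4⌉ = 4 shifts, so k ≥ 4.
k = 4 works: Tue evening→Johansson+Andersen, Wed morning→Johansson+Costa, Wed afternoon→Johansson, Wed evening→Andersen+Bakr, Thu morning→Costa, Thu afternoon→Andersen+Bakr, Thu evening→Andersen+Bakr, Fri morning→Johansson+Costa.
Loads: Johansson 4, Andersen 4, Costa 3, Bakr 3 — all ≤ 4.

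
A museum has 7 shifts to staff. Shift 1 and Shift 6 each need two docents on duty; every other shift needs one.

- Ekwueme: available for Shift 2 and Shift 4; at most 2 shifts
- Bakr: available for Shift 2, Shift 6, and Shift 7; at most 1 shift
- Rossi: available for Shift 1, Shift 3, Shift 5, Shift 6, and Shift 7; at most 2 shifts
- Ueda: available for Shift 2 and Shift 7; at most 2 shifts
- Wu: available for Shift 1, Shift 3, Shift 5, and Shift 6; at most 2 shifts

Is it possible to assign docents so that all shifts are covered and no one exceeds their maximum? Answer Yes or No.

No

Total capacity is 9 and 9 slots are needed, so capacity alone doesn't rule it out.
Shifts {Shift 1, Shift 3, Shift 5, Shift 6} need 6 worker-slots in total, but the docents available for any of those shifts (Bakr, Rossi, and Wu) can supply at most 5 among them. So no valid schedule exists.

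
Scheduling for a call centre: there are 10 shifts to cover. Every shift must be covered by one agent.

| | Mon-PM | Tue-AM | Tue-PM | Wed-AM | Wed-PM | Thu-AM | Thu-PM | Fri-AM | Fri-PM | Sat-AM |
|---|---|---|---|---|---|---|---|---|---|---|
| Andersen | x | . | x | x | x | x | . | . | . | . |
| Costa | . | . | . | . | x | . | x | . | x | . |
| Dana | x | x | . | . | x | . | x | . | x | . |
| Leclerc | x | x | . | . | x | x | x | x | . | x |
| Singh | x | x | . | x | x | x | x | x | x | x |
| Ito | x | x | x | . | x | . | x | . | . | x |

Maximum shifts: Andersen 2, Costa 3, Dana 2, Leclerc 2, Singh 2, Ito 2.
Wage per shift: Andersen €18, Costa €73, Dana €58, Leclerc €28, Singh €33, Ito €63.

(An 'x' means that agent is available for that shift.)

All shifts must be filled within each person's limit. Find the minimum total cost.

€400

Picking the cheapest available agent for each shift independently would cost €235, but that ignores the shift limits.
An optimal schedule: Mon-PM→Dana, Tue-AM→Dana, Tue-PM→Andersen, Wed-AM→Andersen, Wed-PM→Ito, Thu-AM→Leclerc, Thu-PM→Ito, Fri-AM→Leclerc, Fri-PM→Singh, Sat-AM→Singh.
Total: 58 + 58 + 18 + 18 + 63 + 28 + 63 + 28 + 33 + 33 = €400.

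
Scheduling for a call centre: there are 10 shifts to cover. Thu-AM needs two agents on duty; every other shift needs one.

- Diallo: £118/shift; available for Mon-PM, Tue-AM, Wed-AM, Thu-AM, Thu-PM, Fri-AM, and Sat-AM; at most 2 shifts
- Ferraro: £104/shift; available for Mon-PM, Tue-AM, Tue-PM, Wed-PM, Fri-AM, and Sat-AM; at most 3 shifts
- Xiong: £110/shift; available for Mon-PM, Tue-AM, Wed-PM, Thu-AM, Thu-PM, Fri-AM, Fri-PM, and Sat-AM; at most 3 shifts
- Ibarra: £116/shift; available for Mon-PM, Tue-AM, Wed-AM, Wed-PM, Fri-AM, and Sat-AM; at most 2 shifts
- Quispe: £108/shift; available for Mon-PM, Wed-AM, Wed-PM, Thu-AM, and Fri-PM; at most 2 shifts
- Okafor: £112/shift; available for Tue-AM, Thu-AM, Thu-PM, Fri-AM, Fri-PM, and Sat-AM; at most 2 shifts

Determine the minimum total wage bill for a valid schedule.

£1198

Tue-PM can only be covered by Ferraro, so that assignment is forced.
Picking the cheapest available agent for each shift independently would cost £1168, but that ignores the shift limits.
An optimal schedule: Mon-PM→Ferraro, Tue-AM→Xiong, Tue-PM→Ferraro, Wed-AM→Quispe, Wed-PM→Ferraro, Thu-AM→Xiong+Okafor, Thu-PM→Xiong, Fri-AM→Okafor, Fri-PM→Quispe, Sat-AM→Ibarra.
Total: 104 + 110 + 104 + 108 + 104 + 110 + 112 + 110 + 112 + 108 + 116 = £1198.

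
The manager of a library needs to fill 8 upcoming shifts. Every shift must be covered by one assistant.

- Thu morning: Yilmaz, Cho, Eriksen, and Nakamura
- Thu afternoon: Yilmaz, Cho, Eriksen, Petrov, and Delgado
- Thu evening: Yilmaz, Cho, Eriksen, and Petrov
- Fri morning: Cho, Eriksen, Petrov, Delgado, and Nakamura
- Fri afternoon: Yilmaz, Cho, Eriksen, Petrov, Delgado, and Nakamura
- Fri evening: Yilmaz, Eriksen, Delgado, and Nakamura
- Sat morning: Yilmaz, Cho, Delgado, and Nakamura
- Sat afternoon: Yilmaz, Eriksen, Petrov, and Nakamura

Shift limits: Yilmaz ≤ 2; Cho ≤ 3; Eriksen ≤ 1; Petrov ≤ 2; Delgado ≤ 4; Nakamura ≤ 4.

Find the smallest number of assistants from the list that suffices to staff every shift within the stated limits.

3

8 slots to fill and no one can take more than 4, so at least ⌈8/4⌉ = 2 assistants are needed.
No set of 2 assistants can cover every shift (each such set leaves at least one shift with no one available or exceeds a cap).
Yilmaz, Cho, and Delgado alone can cover everything: Thu morning→Yilmaz, Thu afternoon→Cho, Thu evening→Cho, Fri morning→Cho, Fri afternoon→Delgado, Fri evening→Delgado, Sat morning→Delgado, Sat afternoon→Yilmaz.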